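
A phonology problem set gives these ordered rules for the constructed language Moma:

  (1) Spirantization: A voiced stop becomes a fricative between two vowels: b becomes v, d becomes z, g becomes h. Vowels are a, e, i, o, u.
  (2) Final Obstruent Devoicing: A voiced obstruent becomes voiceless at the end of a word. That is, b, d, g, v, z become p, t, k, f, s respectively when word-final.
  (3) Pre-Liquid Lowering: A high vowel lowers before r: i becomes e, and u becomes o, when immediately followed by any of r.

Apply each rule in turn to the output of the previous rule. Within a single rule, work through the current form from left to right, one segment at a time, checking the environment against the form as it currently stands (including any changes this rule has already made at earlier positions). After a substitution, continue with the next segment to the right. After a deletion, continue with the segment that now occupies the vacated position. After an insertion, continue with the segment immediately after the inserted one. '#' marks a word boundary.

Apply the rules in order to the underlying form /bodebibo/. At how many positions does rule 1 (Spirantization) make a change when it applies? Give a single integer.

(1) Spirantization: [bodebibo] → [bozevivo]
(2) Final Obstruent Devoicing: no change — [bozevivo]
(3) Pre-Liquid Lowering: no change — [bozevivo]
Rule 1 changed 3 position(s).

3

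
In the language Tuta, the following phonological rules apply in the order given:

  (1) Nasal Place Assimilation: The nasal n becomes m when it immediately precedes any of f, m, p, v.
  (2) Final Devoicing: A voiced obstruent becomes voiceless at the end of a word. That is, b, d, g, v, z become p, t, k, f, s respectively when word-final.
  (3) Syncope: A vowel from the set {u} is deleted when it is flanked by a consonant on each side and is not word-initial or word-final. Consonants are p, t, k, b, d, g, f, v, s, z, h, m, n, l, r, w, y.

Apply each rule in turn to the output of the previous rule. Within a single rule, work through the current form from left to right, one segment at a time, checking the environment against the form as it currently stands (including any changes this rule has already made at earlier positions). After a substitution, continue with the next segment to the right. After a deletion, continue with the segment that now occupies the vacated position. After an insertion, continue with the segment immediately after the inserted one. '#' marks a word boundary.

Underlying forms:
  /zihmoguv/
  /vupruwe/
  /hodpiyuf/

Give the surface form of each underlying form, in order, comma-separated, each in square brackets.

[zihmogf], [vprwe], [hodpiyf]

/zihmoguv/:
  (1) Nasal Place Assimilation: no change — [zihmoguv]
  (2) Final Devoicing: [zihmoguv] → [zihmoguf]
  (3) Syncope: [zihmoguf] → [zihmogf]
/vupruwe/:
  (1) Nasal Place Assimilation: no change — [vupruwe]
  (2) Final Devoicing: no change — [vupruwe]
  (3) Syncope: [vupruwe] → [vprwe]
/hodpiyuf/:
  (1) Nasal Place Assimilation: no change — [hodpiyuf]
  (2) Final Devoicing: no change — [hodpiyuf]
  (3) Syncope: [hodpiyuf] → [hodpiyf]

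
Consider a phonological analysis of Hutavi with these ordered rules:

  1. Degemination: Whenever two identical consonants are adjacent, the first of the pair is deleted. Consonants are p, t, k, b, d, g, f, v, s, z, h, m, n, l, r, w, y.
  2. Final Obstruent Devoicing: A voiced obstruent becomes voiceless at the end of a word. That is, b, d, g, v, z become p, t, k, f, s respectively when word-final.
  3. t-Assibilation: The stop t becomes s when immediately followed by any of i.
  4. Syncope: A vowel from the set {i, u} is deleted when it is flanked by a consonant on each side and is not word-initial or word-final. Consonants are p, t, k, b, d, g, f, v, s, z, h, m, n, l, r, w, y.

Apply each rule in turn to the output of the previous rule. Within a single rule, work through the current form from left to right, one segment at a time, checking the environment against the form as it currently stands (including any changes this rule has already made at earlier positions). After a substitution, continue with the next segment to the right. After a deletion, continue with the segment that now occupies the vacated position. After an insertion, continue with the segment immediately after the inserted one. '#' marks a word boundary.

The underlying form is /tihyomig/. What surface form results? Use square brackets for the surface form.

1 Degemination: no change — [tihyomig]
2 Final Obstruent Devoicing: [tihyomig] → [tihyomik]
3 t-Assibilation: [tihyomik] → [sihyomik]
4 Syncope: [sihyomik] → [shyomk]

[shyomk]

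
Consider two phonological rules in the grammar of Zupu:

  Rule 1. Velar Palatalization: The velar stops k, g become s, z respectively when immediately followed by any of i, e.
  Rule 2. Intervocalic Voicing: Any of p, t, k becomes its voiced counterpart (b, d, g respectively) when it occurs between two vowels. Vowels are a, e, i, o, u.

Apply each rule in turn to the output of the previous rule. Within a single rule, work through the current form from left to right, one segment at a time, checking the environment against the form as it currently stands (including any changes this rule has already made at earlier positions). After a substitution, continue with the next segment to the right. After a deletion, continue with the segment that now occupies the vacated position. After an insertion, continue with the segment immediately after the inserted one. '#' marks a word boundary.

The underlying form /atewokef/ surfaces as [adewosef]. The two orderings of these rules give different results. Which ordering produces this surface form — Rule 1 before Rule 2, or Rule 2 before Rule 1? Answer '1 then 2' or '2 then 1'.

Order 1 then 2:
  1 Velar Palatalization: [atewokef] → [atewosef]
  2 Intervocalic Voicing: [atewosef] → [adewosef]
  result: [adewosef]
Order 2 then 1:
  2 Intervocalic Voicing: [atewokef] → [adewogef]
  1 Velar Palatalization: [adewogef] → [adewozef]
  result: [adewozef]

1 then 2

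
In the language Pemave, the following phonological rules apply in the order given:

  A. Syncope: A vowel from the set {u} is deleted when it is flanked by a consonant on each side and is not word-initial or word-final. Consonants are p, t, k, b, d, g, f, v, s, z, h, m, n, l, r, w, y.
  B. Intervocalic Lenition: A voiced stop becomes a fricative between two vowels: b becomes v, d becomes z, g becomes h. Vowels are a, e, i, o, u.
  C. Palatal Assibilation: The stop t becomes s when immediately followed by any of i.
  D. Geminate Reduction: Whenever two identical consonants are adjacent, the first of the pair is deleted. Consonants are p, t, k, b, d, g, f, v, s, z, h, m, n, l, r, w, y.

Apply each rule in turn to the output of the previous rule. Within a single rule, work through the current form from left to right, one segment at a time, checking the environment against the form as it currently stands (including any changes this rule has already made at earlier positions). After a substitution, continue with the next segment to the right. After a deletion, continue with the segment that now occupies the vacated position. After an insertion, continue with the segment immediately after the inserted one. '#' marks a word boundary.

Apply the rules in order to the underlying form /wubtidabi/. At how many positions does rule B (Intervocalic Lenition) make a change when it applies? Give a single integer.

2

A Syncope: [wubtidabi] → [wbtidabi]
B Intervocalic Lenition: [wbtidabi] → [wbtizavi]
C Palatal Assibilation: [wbtizavi] → [wbsizavi]
D Geminate Reduction: no change — [wbsizavi]
Rule B changed 2 position(s).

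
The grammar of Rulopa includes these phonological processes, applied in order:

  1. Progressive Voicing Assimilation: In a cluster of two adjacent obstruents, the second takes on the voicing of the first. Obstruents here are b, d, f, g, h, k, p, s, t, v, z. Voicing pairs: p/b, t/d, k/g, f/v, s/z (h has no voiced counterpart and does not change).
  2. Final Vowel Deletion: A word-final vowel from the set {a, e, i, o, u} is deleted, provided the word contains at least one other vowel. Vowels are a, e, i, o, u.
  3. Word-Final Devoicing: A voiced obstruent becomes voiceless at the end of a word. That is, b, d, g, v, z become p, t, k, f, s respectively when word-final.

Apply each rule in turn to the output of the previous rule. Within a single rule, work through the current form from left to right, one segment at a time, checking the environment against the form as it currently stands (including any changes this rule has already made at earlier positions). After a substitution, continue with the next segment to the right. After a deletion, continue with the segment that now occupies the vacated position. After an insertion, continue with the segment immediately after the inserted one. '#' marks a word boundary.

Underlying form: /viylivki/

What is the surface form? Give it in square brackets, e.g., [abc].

[viylivk]

1 Progressive Voicing Assimilation: [viylivki] → [viylivgi]
2 Final Vowel Deletion: [viylivgi] → [viylivg]
3 Word-Final Devoicing: [viylivg] → [viylivk]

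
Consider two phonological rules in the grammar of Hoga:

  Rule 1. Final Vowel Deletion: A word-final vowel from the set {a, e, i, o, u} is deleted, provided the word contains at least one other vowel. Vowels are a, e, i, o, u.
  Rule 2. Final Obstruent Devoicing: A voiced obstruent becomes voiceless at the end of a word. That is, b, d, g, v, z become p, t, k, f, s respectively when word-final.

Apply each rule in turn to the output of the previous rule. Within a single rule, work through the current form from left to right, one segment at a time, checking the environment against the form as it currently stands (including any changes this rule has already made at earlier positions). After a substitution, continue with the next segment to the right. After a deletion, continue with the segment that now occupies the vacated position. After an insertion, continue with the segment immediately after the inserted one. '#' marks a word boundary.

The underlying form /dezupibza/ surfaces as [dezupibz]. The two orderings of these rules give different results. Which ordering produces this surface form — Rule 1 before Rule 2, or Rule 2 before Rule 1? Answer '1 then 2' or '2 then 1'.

Order 1 then 2:
  1 Final Vowel Deletion: [dezupibza] → [dezupibz]
  2 Final Obstruent Devoicing: [dezupibz] → [dezupibs]
  result: [dezupibs]
Order 2 then 1:
  2 Final Obstruent Devoicing: no change — [dezupibza]
  1 Final Vowel Deletion: [dezupibza] → [dezupibz]
  result: [dezupibz]

2 then 1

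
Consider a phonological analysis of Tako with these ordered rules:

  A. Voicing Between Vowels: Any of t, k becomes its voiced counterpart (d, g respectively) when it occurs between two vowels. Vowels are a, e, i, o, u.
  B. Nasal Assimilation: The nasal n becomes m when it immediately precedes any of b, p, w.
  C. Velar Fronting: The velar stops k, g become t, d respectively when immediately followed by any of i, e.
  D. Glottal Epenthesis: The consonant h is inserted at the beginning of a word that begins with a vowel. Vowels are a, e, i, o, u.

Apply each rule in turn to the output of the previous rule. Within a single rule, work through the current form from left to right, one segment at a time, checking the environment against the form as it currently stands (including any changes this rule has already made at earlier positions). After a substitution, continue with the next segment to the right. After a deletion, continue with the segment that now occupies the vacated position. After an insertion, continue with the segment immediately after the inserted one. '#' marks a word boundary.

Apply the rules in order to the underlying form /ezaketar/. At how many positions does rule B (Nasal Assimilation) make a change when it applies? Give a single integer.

0

A Voicing Between Vowels: [ezaketar] → [ezagedar]
B Nasal Assimilation: no change — [ezagedar]
C Velar Fronting: [ezagedar] → [ezadedar]
D Glottal Epenthesis: [ezadedar] → [hezadedar]
Rule B changed 0 position(s).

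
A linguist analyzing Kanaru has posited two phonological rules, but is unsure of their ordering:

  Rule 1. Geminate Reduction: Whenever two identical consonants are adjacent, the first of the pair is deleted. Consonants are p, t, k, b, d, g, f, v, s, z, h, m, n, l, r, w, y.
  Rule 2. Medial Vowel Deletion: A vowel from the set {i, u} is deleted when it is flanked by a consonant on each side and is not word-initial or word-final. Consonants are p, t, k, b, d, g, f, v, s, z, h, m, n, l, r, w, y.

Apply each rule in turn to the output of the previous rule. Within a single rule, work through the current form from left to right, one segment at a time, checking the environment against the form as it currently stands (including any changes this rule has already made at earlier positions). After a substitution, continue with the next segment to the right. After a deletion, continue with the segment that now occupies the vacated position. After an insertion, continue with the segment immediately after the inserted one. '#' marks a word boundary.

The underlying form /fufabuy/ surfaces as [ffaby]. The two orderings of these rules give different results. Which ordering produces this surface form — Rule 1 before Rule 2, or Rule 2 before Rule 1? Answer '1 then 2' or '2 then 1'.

1 then 2

Order 1 then 2:
  1 Geminate Reduction: no change — [fufabuy]
  2 Medial Vowel Deletion: [fufabuy] → [ffaby]
  result: [ffaby]
Order 2 then 1:
  2 Medial Vowel Deletion: [fufabuy] → [ffaby]
  1 Geminate Reduction: [ffaby] → [faby]
  result: [faby]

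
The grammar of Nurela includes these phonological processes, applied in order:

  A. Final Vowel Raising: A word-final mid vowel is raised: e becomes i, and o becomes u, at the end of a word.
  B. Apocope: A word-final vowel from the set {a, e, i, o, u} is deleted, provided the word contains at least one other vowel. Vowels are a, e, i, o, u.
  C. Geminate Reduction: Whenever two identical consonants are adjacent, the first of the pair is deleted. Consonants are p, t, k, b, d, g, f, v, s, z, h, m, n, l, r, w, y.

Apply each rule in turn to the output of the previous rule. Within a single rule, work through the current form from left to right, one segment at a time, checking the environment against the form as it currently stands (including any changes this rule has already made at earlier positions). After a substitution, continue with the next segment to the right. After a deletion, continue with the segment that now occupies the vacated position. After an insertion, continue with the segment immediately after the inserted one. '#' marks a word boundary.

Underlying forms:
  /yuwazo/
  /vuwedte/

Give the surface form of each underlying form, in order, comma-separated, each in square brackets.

[yuwaz], [vuwedt]

/yuwazo/:
  A Final Vowel Raising: [yuwazo] → [yuwazu]
  B Apocope: [yuwazu] → [yuwaz]
  C Geminate Reduction: no change — [yuwaz]
/vuwedte/:
  A Final Vowel Raising: [vuwedte] → [vuwedti]
  B Apocope: [vuwedti] → [vuwedt]
  C Geminate Reduction: no change — [vuwedt]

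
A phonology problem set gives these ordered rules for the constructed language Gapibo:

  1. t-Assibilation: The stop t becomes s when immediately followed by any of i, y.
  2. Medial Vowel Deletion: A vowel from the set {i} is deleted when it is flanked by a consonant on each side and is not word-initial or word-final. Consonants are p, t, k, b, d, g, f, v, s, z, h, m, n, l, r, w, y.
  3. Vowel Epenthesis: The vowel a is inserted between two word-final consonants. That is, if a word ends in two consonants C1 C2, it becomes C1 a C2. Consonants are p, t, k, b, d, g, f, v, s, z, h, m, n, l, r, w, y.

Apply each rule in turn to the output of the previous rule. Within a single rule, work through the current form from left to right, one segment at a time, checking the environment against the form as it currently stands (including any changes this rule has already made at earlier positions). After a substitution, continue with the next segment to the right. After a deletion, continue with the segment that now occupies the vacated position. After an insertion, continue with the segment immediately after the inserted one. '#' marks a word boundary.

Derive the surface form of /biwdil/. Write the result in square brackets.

[bwdal]

1 t-Assibilation: no change — [biwdil]
2 Medial Vowel Deletion: [biwdil] → [bwdl]
3 Vowel Epenthesis: [bwdl] → [bwdal]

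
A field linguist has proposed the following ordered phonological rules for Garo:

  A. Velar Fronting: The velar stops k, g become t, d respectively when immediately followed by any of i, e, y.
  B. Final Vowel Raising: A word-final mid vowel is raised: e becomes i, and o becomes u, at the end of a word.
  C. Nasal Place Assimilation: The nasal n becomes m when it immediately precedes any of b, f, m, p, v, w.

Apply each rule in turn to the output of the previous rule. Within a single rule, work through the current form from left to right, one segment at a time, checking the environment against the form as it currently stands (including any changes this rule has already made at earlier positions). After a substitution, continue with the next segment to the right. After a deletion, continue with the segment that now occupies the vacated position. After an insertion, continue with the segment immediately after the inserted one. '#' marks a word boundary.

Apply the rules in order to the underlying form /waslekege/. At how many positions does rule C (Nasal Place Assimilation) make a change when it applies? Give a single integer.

A Velar Fronting: [waslekege] → [wasletede]
B Final Vowel Raising: [wasletede] → [wasletedi]
C Nasal Place Assimilation: no change — [wasletedi]
Rule C changed 0 position(s).

0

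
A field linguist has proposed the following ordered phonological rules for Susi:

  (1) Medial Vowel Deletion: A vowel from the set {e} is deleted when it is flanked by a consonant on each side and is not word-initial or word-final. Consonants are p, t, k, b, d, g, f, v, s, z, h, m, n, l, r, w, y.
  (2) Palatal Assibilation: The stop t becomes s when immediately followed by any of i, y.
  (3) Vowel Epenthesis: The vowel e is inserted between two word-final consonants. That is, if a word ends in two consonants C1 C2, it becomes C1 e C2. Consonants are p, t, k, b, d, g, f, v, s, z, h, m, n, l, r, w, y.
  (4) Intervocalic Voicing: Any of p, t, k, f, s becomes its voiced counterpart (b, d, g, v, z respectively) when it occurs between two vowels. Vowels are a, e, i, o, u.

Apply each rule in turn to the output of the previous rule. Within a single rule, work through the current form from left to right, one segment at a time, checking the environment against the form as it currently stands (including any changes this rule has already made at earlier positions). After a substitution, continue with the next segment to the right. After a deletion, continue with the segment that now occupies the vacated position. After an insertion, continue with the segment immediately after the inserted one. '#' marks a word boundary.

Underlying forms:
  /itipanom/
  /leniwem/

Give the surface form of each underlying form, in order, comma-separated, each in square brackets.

/itipanom/:
  (1) Medial Vowel Deletion: no change — [itipanom]
  (2) Palatal Assibilation: [itipanom] → [isipanom]
  (3) Vowel Epenthesis: no change — [isipanom]
  (4) Intervocalic Voicing: [isipanom] → [izibanom]
/leniwem/:
  (1) Medial Vowel Deletion: [leniwem] → [lniwm]
  (2) Palatal Assibilation: no change — [lniwm]
  (3) Vowel Epenthesis: [lniwm] → [lniwem]
  (4) Intervocalic Voicing: no change — [lniwem]

[izibanom], [lniwem]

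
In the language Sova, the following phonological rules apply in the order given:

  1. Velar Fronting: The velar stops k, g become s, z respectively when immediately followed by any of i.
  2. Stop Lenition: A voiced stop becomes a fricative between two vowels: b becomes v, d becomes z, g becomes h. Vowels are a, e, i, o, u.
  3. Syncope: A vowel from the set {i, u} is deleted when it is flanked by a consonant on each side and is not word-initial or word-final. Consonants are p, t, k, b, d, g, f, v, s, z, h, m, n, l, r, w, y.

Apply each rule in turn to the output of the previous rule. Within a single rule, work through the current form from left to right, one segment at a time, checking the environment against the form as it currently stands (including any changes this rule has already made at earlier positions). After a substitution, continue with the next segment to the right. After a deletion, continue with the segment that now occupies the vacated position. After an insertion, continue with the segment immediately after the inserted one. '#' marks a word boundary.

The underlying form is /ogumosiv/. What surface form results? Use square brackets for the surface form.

1 Velar Fronting: no change — [ogumosiv]
2 Stop Lenition: [ogumosiv] → [ohumosiv]
3 Syncope: [ohumosiv] → [ohmosv]

[ohmosv]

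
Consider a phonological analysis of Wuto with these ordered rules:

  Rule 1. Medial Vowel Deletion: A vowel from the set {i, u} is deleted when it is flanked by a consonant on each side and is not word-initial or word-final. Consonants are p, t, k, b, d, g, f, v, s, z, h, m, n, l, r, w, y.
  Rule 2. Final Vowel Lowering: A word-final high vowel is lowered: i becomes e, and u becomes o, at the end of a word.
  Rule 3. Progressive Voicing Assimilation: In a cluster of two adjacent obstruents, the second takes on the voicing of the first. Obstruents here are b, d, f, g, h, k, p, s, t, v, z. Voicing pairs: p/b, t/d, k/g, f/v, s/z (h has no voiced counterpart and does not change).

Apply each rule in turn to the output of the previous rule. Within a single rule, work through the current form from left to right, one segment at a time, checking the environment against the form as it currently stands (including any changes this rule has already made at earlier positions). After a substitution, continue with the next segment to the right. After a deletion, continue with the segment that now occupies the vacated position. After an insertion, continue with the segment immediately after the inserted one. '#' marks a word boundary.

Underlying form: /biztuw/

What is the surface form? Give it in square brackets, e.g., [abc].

Rule 1 Medial Vowel Deletion: [biztuw] → [bztw]
Rule 2 Final Vowel Lowering: no change — [bztw]
Rule 3 Progressive Voicing Assimilation: [bztw] → [bzdw]

[bzdw]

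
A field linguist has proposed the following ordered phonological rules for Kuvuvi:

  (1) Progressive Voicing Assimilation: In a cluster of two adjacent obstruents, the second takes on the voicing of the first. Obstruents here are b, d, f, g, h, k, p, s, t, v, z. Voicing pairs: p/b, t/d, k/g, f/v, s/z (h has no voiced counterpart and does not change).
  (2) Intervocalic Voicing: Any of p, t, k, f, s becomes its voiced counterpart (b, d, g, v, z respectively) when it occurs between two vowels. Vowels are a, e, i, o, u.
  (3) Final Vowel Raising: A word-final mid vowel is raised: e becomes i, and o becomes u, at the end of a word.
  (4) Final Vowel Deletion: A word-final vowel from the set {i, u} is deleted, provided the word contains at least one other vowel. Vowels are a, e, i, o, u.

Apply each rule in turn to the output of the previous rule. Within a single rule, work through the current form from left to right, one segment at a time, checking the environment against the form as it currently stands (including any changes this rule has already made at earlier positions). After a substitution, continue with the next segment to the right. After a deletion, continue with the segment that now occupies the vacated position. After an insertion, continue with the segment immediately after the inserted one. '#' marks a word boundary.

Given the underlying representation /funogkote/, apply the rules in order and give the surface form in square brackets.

(1) Progressive Voicing Assimilation: [funogkote] → [funoggote]
(2) Intervocalic Voicing: [funoggote] → [funoggode]
(3) Final Vowel Raising: [funoggode] → [funoggodi]
(4) Final Vowel Deletion: [funoggodi] → [funoggod]

[funoggod]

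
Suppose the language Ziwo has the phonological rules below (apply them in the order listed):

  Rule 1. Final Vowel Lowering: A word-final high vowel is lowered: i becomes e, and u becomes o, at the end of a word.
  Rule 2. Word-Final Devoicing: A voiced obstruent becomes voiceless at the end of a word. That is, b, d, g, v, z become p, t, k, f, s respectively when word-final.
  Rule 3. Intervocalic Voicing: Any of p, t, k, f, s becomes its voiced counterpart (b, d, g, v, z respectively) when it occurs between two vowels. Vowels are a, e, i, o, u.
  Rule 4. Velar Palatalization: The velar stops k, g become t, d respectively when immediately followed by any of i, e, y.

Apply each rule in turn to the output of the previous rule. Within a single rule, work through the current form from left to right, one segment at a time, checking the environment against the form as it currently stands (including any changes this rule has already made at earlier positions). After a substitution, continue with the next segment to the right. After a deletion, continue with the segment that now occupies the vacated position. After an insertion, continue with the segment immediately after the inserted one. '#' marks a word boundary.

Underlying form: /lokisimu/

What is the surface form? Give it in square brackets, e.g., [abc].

Rule 1 Final Vowel Lowering: [lokisimu] → [lokisimo]
Rule 2 Word-Final Devoicing: no change — [lokisimo]
Rule 3 Intervocalic Voicing: [lokisimo] → [logizimo]
Rule 4 Velar Palatalization: [logizimo] → [lodizimo]

[lodizimo]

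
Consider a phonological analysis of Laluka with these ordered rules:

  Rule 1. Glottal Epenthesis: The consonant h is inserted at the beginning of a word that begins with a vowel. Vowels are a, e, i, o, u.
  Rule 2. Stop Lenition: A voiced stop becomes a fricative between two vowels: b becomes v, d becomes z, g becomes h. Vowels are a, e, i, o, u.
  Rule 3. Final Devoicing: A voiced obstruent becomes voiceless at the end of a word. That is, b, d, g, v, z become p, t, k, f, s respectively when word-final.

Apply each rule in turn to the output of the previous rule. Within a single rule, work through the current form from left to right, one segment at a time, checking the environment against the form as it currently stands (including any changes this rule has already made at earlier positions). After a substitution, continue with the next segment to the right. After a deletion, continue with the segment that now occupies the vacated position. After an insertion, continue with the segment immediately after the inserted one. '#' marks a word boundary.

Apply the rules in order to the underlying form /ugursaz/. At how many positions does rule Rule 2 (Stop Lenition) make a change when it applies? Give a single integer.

Rule 1 Glottal Epenthesis: [ugursaz] → [hugursaz]
Rule 2 Stop Lenition: [hugursaz] → [huhursaz]
Rule 3 Final Devoicing: [huhursaz] → [huhursas]
Rule Rule 2 changed 1 position(s).

1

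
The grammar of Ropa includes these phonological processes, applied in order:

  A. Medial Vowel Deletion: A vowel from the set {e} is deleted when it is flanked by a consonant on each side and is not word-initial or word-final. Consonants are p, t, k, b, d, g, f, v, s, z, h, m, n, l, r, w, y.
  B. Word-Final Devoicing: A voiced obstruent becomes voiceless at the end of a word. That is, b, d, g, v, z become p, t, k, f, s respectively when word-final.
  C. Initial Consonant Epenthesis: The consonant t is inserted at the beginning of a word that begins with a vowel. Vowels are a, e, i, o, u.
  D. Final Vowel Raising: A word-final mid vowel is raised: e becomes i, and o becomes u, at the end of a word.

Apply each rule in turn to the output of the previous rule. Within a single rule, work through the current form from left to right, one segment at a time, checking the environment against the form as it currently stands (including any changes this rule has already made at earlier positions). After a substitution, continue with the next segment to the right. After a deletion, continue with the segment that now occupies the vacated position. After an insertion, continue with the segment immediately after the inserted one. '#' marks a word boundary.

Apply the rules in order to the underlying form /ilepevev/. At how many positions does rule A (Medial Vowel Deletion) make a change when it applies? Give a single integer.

3

A Medial Vowel Deletion: [ilepevev] → [ilpvv]
B Word-Final Devoicing: [ilpvv] → [ilpvf]
C Initial Consonant Epenthesis: [ilpvf] → [tilpvf]
D Final Vowel Raising: no change — [tilpvf]
Rule A changed 3 position(s).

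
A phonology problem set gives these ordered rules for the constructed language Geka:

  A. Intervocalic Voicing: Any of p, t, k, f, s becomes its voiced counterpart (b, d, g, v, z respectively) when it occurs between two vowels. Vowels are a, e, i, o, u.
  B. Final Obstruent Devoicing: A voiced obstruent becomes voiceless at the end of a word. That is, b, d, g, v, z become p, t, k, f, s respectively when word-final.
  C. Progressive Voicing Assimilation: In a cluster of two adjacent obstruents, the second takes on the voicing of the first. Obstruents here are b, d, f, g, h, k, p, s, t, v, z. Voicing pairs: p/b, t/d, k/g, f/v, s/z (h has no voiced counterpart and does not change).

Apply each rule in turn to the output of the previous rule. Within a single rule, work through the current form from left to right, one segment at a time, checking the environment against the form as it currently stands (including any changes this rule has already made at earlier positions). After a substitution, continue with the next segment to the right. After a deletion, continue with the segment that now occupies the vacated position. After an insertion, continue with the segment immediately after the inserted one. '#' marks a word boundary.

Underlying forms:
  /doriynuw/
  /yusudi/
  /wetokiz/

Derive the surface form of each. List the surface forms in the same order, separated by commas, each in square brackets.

/doriynuw/:
  A Intervocalic Voicing: no change — [doriynuw]
  B Final Obstruent Devoicing: no change — [doriynuw]
  C Progressive Voicing Assimilation: no change — [doriynuw]
/yusudi/:
  A Intervocalic Voicing: [yusudi] → [yuzudi]
  B Final Obstruent Devoicing: no change — [yuzudi]
  C Progressive Voicing Assimilation: no change — [yuzudi]
/wetokiz/:
  A Intervocalic Voicing: [wetokiz] → [wedogiz]
  B Final Obstruent Devoicing: [wedogiz] → [wedogis]
  C Progressive Voicing Assimilation: no change — [wedogis]

[doriynuw], [yuzudi], [wedogis]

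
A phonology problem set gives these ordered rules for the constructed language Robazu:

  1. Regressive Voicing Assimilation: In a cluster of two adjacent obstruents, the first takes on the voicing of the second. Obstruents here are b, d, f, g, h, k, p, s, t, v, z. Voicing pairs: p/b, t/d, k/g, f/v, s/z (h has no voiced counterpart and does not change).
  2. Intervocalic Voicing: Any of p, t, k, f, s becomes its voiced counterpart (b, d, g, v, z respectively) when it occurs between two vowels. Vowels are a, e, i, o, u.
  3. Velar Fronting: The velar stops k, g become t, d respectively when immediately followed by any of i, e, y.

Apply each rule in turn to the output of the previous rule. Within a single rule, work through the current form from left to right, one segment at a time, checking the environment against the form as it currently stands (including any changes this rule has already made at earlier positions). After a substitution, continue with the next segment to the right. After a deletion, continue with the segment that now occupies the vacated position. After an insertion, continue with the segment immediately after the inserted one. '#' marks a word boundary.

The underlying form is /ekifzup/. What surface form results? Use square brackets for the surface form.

[edivzup]

1 Regressive Voicing Assimilation: [ekifzup] → [ekivzup]
2 Intervocalic Voicing: [ekivzup] → [egivzup]
3 Velar Fronting: [egivzup] → [edivzup]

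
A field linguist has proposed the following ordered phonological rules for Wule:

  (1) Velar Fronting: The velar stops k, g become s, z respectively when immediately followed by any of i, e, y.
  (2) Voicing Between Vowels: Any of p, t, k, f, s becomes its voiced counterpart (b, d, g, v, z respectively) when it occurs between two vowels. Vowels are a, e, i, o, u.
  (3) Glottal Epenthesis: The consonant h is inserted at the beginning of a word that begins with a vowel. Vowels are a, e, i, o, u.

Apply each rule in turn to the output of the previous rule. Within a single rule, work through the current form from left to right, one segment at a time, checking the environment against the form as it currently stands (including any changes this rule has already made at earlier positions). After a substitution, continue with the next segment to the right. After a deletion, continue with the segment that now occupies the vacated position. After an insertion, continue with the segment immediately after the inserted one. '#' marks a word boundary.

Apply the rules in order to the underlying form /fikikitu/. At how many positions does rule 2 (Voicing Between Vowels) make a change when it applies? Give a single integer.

(1) Velar Fronting: [fikikitu] → [fisisitu]
(2) Voicing Between Vowels: [fisisitu] → [fizizidu]
(3) Glottal Epenthesis: no change — [fizizidu]
Rule 2 changed 3 position(s).

3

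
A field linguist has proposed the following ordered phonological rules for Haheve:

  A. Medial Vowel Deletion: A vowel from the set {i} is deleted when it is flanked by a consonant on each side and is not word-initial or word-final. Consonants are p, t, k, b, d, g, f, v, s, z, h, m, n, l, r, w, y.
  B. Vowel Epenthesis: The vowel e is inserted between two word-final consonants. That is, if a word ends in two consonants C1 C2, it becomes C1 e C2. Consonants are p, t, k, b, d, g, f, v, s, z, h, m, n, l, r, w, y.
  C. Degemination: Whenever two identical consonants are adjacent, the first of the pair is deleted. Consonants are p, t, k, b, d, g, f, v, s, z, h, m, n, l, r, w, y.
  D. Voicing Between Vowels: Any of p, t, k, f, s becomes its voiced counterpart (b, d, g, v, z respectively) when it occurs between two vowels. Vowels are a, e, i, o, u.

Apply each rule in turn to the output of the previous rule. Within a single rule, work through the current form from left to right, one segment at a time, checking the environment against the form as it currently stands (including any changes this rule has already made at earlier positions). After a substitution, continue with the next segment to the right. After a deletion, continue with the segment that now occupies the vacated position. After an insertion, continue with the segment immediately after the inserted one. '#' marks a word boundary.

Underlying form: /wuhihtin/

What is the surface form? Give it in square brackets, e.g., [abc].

A Medial Vowel Deletion: [wuhihtin] → [wuhhtn]
B Vowel Epenthesis: [wuhhtn] → [wuhhten]
C Degemination: [wuhhten] → [wuhten]
D Voicing Between Vowels: no change — [wuhten]

[wuhten]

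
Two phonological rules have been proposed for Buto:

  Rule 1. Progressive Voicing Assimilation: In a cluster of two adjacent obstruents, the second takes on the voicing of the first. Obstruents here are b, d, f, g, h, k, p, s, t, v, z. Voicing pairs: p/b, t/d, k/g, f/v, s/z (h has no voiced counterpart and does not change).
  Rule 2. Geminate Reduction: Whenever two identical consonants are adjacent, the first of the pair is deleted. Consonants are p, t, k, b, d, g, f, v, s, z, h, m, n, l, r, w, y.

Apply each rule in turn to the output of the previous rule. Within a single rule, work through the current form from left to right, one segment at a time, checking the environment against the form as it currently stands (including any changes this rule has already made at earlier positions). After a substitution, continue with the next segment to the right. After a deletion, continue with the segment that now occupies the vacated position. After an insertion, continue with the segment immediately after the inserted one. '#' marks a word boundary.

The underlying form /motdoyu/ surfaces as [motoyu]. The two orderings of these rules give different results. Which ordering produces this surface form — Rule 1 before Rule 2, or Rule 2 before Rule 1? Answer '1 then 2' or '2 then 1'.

1 then 2

Order 1 then 2:
  1 Progressive Voicing Assimilation: [motdoyu] → [mottoyu]
  2 Geminate Reduction: [mottoyu] → [motoyu]
  result: [motoyu]
Order 2 then 1:
  2 Geminate Reduction: no change — [motdoyu]
  1 Progressive Voicing Assimilation: [motdoyu] → [mottoyu]
  result: [mottoyu]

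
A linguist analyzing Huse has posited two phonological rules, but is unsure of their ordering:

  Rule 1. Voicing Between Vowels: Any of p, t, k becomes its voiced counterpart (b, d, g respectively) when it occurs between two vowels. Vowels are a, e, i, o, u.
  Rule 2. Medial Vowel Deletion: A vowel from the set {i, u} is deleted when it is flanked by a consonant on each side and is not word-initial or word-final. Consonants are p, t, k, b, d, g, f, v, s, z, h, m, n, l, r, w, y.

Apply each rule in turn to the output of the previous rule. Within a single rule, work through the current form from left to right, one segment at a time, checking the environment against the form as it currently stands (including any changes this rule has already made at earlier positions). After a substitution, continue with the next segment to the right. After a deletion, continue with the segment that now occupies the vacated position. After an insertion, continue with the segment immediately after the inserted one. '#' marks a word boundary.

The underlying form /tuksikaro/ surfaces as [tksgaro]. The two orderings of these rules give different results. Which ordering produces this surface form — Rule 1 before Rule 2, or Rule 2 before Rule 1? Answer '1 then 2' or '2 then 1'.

Order 1 then 2:
  1 Voicing Between Vowels: [tuksikaro] → [tuksigaro]
  2 Medial Vowel Deletion: [tuksigaro] → [tksgaro]
  result: [tksgaro]
Order 2 then 1:
  2 Medial Vowel Deletion: [tuksikaro] → [tkskaro]
  1 Voicing Between Vowels: no change — [tkskaro]
  result: [tkskaro]

1 then 2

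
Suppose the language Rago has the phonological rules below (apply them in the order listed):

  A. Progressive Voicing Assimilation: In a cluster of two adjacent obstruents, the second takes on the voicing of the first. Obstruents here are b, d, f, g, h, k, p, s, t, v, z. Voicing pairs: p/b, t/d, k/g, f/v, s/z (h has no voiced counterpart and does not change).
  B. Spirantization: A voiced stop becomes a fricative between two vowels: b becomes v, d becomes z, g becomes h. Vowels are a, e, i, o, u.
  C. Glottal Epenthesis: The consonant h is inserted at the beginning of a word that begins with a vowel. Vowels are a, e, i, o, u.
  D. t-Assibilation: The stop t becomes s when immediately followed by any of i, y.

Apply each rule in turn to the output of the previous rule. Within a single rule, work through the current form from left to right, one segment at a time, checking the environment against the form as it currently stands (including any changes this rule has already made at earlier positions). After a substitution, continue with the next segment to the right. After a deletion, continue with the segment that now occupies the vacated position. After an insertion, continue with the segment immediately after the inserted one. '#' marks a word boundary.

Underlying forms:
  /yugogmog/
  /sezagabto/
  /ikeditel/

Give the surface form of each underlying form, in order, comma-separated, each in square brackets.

/yugogmog/:
  A Progressive Voicing Assimilation: no change — [yugogmog]
  B Spirantization: [yugogmog] → [yuhogmog]
  C Glottal Epenthesis: no change — [yuhogmog]
  D t-Assibilation: no change — [yuhogmog]
/sezagabto/:
  A Progressive Voicing Assimilation: [sezagabto] → [sezagabdo]
  B Spirantization: [sezagabdo] → [sezahabdo]
  C Glottal Epenthesis: no change — [sezahabdo]
  D t-Assibilation: no change — [sezahabdo]
/ikeditel/:
  A Progressive Voicing Assimilation: no change — [ikeditel]
  B Spirantization: [ikeditel] → [ikezitel]
  C Glottal Epenthesis: [ikezitel] → [hikezitel]
  D t-Assibilation: no change — [hikezitel]

[yuhogmog], [sezahabdo], [hikezitel]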